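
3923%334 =249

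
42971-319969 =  - 276998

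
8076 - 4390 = 3686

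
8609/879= 9 + 698/879 = 9.79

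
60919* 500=30459500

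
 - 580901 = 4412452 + -4993353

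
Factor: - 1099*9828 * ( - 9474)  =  2^3*3^4 * 7^2*13^1*157^1*1579^1 = 102328408728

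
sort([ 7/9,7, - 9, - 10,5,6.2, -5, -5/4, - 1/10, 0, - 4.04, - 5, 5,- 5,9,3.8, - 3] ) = [- 10,-9,-5, - 5, - 5,  -  4.04, - 3, -5/4, - 1/10,  0,7/9, 3.8,  5, 5, 6.2,7 , 9] 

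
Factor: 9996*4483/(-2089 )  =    -  44812068/2089= - 2^2*3^1*7^2*17^1 * 2089^(  -  1 ) * 4483^1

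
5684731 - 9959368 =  - 4274637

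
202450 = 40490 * 5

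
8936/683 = 8936/683= 13.08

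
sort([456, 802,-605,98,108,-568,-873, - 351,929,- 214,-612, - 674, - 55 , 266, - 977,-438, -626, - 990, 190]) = [-990, - 977, - 873,-674, - 626,-612,-605,  -  568, - 438,-351,- 214, -55,98,108, 190, 266,  456, 802, 929 ]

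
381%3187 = 381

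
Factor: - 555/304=  -  2^(  -  4)*3^1*5^1*19^(-1) * 37^1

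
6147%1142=437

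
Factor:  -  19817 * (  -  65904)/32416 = 81626223/2026 = 2^( - 1 )*3^1*7^1 * 19^1 * 149^1 * 1013^(- 1) * 1373^1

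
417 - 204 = 213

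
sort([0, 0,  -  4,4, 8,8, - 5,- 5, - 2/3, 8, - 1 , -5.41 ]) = [ - 5.41, - 5, - 5, - 4, - 1,-2/3 , 0,0, 4,8, 8,8] 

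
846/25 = 846/25 = 33.84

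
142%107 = 35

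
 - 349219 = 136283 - 485502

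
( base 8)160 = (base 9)134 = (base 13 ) 88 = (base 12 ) 94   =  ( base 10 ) 112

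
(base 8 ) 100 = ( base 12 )54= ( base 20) 34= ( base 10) 64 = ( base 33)1V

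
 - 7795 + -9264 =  - 17059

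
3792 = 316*12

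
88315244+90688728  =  179003972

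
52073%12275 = 2973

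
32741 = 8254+24487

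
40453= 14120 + 26333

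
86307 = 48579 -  - 37728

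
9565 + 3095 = 12660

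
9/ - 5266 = - 1 + 5257/5266 = - 0.00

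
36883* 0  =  0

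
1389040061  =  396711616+992328445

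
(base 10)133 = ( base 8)205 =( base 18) 77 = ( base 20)6d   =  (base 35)3S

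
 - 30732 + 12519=-18213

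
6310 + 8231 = 14541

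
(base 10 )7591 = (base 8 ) 16647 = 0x1DA7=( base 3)101102011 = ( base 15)23B1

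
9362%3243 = 2876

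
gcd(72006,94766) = 2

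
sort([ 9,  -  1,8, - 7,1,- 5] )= [ - 7,  -  5,  -  1, 1,8,9]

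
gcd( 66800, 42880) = 80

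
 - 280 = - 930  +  650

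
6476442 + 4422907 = 10899349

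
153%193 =153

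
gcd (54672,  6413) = 1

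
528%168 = 24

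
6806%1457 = 978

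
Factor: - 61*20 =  -2^2 * 5^1*61^1 = -  1220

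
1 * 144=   144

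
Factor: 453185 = 5^1*233^1 * 389^1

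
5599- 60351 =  - 54752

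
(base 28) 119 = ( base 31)QF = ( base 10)821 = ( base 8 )1465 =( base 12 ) 585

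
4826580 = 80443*60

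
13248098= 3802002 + 9446096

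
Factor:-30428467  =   - 37^1*822391^1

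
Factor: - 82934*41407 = -3434048138 = -2^1 * 47^1*881^1*41467^1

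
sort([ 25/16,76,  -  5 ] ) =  [-5, 25/16,76 ]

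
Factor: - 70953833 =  - 1777^1 * 39929^1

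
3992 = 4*998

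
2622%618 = 150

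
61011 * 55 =3355605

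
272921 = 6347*43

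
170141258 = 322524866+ - 152383608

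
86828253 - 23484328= 63343925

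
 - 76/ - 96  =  19/24 = 0.79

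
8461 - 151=8310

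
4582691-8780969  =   - 4198278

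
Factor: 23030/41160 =2^ (-2 )*3^(-1 ) * 7^(  -  1)*47^1 = 47/84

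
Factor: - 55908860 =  - 2^2*5^1*7^1*23^1*97^1 * 179^1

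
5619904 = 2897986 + 2721918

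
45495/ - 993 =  - 15165/331 = -45.82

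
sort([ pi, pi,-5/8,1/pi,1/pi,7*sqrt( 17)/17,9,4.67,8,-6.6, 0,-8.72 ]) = [-8.72, - 6.6, - 5/8,0, 1/pi, 1/pi,7*sqrt( 17 )/17,pi,pi,4.67, 8,9]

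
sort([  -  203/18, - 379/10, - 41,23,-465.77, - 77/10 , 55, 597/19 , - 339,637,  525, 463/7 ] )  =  [ - 465.77,-339, - 41, - 379/10, - 203/18,-77/10,23, 597/19, 55 , 463/7,  525, 637]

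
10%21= 10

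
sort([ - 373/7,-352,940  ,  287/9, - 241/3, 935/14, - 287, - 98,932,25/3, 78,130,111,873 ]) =[ - 352,-287, - 98, - 241/3,  -  373/7,25/3,287/9, 935/14, 78, 111 , 130, 873, 932, 940 ] 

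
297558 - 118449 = 179109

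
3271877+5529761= 8801638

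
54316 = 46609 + 7707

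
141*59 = 8319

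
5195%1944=1307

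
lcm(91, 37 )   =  3367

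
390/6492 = 65/1082 = 0.06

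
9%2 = 1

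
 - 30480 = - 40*762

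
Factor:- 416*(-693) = 2^5 *3^2*7^1*11^1*13^1 = 288288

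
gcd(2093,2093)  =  2093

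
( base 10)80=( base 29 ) 2m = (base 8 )120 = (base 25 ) 35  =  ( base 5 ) 310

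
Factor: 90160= 2^4*5^1*7^2 * 23^1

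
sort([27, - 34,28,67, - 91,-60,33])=[ - 91, - 60, - 34,27,28,33 , 67]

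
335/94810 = 67/18962=0.00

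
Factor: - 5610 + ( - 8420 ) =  - 2^1*5^1*23^1*  61^1 = - 14030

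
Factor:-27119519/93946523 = - 7^1*11^( - 1)*31^(-1)*797^1*4861^1*275503^( - 1)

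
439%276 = 163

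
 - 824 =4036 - 4860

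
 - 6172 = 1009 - 7181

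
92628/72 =2573/2= 1286.50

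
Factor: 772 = 2^2*193^1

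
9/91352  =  9/91352 = 0.00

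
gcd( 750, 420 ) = 30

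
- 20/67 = - 1 + 47/67 = - 0.30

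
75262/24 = 3135 + 11/12 = 3135.92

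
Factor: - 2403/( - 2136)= 2^( - 3)*3^2=9/8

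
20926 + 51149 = 72075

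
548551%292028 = 256523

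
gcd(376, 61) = 1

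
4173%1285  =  318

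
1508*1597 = 2408276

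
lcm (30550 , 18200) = 855400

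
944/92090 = 472/46045=0.01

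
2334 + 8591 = 10925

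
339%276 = 63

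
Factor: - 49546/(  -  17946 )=3^( - 2)*7^1*997^(- 1 )*3539^1 = 24773/8973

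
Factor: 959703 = 3^1 * 319901^1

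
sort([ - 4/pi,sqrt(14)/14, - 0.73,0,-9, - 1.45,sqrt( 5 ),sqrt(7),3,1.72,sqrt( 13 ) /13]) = [ - 9, - 1.45, - 4/pi, - 0.73,0,sqrt ( 14 ) /14,sqrt (13) /13,  1.72,sqrt( 5) , sqrt(7 ),3 ]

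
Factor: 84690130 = 2^1*5^1 *7^3*24691^1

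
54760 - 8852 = 45908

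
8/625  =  8/625= 0.01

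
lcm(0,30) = 0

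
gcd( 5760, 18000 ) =720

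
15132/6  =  2522  =  2522.00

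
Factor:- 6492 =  - 2^2*3^1* 541^1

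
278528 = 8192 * 34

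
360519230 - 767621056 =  - 407101826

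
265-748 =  -483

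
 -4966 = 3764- 8730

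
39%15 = 9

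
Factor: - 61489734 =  - 2^1*3^1*109^1*167^1*563^1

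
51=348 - 297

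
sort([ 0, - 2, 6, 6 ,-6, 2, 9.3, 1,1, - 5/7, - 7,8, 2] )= [-7, - 6, - 2, - 5/7, 0 , 1, 1  ,  2, 2, 6, 6, 8, 9.3 ] 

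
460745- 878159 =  -417414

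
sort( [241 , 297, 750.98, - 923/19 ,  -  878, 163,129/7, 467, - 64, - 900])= [ - 900, - 878, - 64, - 923/19, 129/7,163, 241, 297,467, 750.98 ] 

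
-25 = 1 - 26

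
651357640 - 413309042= 238048598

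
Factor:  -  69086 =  - 2^1*34543^1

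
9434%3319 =2796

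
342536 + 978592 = 1321128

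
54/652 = 27/326 = 0.08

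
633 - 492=141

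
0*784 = 0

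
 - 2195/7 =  - 2195/7 =- 313.57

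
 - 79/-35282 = 79/35282= 0.00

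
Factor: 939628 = 2^2*234907^1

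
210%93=24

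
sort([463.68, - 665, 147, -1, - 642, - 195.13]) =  [  -  665, - 642, - 195.13,-1, 147,463.68]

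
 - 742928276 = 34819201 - 777747477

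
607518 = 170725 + 436793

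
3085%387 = 376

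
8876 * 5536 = 49137536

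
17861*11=196471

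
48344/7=48344/7 = 6906.29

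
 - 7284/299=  - 7284/299 = -24.36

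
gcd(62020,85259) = 1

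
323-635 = -312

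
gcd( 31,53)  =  1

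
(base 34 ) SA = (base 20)282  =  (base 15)442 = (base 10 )962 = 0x3C2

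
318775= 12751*25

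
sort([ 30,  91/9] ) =[ 91/9 , 30 ] 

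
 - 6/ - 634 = 3/317= 0.01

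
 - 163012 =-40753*4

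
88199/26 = 3392 + 7/26  =  3392.27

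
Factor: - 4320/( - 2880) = 3/2=2^( - 1)*3^1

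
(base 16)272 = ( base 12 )442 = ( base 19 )1di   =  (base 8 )1162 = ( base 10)626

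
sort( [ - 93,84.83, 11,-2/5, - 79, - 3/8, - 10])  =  [ - 93, - 79 , - 10,-2/5,  -  3/8,  11, 84.83]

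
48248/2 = 24124 = 24124.00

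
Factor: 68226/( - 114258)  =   - 83^1*139^(-1 ) = - 83/139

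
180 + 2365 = 2545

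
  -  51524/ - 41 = 1256+28/41 = 1256.68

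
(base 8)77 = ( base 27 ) 29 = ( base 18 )39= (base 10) 63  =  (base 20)33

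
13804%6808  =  188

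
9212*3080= 28372960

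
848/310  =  2 + 114/155= 2.74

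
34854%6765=1029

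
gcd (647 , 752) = 1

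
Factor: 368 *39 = 14352 = 2^4*3^1 * 13^1*23^1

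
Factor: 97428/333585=92/315 = 2^2 * 3^(-2) *5^ (-1 )*7^ (  -  1) * 23^1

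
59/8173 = 59/8173=0.01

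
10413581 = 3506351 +6907230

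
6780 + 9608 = 16388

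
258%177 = 81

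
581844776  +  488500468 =1070345244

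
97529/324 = 301 + 5/324=301.02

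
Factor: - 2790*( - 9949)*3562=98872963020 = 2^2*3^2 * 5^1*13^1*31^1*137^1*9949^1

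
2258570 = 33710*67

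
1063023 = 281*3783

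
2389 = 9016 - 6627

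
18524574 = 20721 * 894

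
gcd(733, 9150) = 1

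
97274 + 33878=131152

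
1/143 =1/143= 0.01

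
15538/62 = 7769/31=250.61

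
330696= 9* 36744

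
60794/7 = 8684 +6/7 =8684.86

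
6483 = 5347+1136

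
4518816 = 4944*914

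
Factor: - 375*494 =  - 2^1*3^1*5^3 * 13^1*19^1 = - 185250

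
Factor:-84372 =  - 2^2*3^1*79^1*89^1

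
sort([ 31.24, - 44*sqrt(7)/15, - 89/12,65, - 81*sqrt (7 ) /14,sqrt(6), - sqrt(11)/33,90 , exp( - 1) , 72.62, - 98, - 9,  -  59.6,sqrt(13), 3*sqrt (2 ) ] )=[ - 98, - 59.6, - 81*sqrt( 7)/14, - 9 ,-44*sqrt(7 ) /15 , - 89/12, - sqrt( 11)/33,exp ( - 1), sqrt(6),sqrt(13), 3*sqrt(2), 31.24, 65, 72.62, 90 ] 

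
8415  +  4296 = 12711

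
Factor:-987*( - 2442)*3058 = 2^2 * 3^2*7^1*11^2*37^1 * 47^1*139^1   =  7370556732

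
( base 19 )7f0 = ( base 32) 2ns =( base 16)AFC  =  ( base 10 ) 2812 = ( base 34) 2EO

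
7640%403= 386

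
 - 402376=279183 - 681559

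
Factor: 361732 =2^2*7^1* 12919^1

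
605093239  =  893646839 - 288553600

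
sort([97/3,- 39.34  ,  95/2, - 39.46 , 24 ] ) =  [ - 39.46, - 39.34,24,  97/3,95/2]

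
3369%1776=1593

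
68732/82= 34366/41= 838.20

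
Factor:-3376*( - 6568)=22173568=2^7*211^1*821^1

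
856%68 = 40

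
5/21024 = 5/21024 = 0.00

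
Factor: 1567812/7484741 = 2^2 * 3^1 * 11^( - 1) * 130651^1*680431^(- 1)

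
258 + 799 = 1057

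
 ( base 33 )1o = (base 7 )111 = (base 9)63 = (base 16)39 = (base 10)57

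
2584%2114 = 470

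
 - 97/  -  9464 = 97/9464 = 0.01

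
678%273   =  132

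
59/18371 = 59/18371 = 0.00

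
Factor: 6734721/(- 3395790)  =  -2^(  -  1) * 3^(- 2)*5^ ( - 1 )*7^1*19^1 *12577^( - 1)*16879^1 = - 2244907/1131930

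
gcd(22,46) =2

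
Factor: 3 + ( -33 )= - 2^1*3^1*5^1 = -30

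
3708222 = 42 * 88291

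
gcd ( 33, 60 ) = 3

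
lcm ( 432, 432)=432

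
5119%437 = 312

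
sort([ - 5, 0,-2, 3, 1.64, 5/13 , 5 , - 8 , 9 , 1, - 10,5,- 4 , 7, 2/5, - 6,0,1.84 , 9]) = [ - 10, - 8 , - 6 , - 5 ,-4, - 2, 0,0,5/13,2/5, 1, 1.64, 1.84, 3,  5 , 5,7,9 , 9 ]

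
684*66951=45794484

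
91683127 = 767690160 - 676007033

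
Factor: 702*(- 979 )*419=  - 2^1*3^3*11^1*13^1*89^1*419^1 = -287961102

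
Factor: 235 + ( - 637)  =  -2^1 *3^1*67^1   =  - 402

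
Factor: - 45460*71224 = -3237843040 = -  2^5 *5^1 * 29^1*307^1*2273^1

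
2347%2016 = 331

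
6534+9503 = 16037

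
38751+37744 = 76495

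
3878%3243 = 635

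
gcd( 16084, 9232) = 4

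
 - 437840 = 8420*( - 52)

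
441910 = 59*7490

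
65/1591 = 65/1591 = 0.04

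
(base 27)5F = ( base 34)4E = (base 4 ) 2112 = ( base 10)150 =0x96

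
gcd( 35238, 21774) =6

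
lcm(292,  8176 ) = 8176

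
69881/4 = 17470 + 1/4= 17470.25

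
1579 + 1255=2834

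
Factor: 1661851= 1661851^1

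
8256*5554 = 45853824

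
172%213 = 172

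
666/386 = 1 + 140/193=1.73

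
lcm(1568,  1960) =7840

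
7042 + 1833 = 8875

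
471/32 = 471/32 = 14.72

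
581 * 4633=2691773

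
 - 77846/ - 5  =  77846/5 =15569.20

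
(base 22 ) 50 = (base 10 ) 110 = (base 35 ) 35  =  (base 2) 1101110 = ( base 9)132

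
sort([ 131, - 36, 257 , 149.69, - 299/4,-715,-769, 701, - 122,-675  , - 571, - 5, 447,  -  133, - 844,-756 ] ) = [ - 844, -769,-756 ,-715, - 675, -571,-133, - 122, - 299/4, -36, - 5, 131,149.69,257,  447, 701] 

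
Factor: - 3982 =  - 2^1* 11^1*181^1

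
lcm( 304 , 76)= 304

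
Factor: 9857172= 2^2 * 3^1*13^1 * 179^1 * 353^1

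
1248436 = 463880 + 784556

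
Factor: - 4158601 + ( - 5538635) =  - 9697236= - 2^2*3^1*647^1* 1249^1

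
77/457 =77/457 = 0.17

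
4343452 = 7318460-2975008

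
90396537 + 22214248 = 112610785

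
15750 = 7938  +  7812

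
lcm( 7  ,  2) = 14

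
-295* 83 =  - 24485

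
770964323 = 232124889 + 538839434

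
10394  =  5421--4973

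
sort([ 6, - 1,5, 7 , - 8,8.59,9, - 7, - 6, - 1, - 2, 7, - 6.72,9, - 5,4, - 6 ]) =[- 8, - 7, - 6.72, - 6, - 6, - 5, - 2, - 1,-1,  4, 5, 6, 7,7, 8.59,9,9] 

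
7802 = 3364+4438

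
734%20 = 14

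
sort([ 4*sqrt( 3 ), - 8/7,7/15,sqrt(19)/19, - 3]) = [ - 3, - 8/7,sqrt(19 )/19, 7/15,4*sqrt( 3)]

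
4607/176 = 26 + 31/176 = 26.18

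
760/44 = 17+3/11 = 17.27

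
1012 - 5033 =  - 4021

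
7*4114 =28798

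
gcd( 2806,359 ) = 1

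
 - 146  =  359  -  505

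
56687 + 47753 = 104440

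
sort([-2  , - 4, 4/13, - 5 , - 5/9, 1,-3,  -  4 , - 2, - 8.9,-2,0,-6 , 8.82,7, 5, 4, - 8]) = [ - 8.9,  -  8,-6 , - 5 ,- 4, - 4 ,-3, - 2, - 2,-2, - 5/9, 0 , 4/13, 1,4 , 5,7,8.82]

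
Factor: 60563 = 71^1 * 853^1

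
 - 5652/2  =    -  2826 = - 2826.00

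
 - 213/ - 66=3 + 5/22 = 3.23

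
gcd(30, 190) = 10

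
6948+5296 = 12244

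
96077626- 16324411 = 79753215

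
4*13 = 52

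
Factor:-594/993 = -198/331 = - 2^1 * 3^2 * 11^1 * 331^ ( - 1) 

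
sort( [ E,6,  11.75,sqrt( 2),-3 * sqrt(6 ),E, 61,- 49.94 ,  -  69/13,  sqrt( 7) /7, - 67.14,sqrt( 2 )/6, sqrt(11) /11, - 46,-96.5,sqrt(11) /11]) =[ - 96.5, - 67.14,-49.94, - 46, - 3*sqrt( 6),-69/13, sqrt ( 2)/6, sqrt ( 11 ) /11, sqrt (11 ) /11, sqrt ( 7)/7, sqrt ( 2), E, E,  6,11.75 , 61]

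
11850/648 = 1975/108 =18.29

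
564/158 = 282/79 = 3.57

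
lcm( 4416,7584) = 348864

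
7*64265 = 449855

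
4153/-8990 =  - 4153/8990 =-0.46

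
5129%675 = 404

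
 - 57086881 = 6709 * ( - 8509 )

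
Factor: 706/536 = 2^( - 2) * 67^( - 1)*353^1 = 353/268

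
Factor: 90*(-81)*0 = 0^1 = 0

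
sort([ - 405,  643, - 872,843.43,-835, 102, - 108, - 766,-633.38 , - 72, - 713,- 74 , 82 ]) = [ - 872, - 835,- 766,-713, - 633.38, - 405, - 108, - 74,-72,82 , 102, 643, 843.43] 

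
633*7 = 4431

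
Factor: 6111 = 3^2*7^1*97^1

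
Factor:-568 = -2^3 * 71^1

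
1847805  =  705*2621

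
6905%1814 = 1463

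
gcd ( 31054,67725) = 1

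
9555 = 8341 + 1214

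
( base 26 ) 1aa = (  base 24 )1FA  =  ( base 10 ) 946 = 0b1110110010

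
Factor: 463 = 463^1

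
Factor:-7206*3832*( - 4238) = 117025555296 = 2^5*3^1*13^1* 163^1*479^1*1201^1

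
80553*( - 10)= - 805530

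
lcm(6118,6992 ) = 48944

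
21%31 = 21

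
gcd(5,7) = 1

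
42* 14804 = 621768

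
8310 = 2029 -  - 6281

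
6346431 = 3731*1701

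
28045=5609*5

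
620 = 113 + 507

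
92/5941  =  92/5941 = 0.02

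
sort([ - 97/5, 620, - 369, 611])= [ - 369, - 97/5,611,620]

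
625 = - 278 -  - 903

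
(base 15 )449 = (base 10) 969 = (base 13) 597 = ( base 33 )TC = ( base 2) 1111001001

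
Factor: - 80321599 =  - 80321599^1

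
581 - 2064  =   -1483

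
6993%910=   623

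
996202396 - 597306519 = 398895877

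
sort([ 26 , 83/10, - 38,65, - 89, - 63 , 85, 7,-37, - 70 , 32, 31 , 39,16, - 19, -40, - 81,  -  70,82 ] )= [-89, - 81, - 70,  -  70,-63, - 40,-38,-37,-19,  7 , 83/10,16, 26,31, 32,39,65, 82,85 ]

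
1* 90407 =90407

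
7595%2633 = 2329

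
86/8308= 43/4154 = 0.01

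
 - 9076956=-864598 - 8212358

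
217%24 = 1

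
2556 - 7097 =-4541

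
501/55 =9 + 6/55 = 9.11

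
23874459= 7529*3171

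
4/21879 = 4/21879 = 0.00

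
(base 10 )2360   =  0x938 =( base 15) a75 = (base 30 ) 2ik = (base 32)29O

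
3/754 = 3/754 = 0.00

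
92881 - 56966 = 35915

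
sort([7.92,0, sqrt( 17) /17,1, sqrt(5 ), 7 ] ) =[ 0, sqrt( 17 )/17, 1,sqrt( 5), 7,  7.92] 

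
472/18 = 26+2/9 = 26.22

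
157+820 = 977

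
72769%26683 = 19403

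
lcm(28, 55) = 1540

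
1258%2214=1258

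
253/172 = 253/172   =  1.47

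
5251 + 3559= 8810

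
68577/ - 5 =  - 13716 + 3/5 = - 13715.40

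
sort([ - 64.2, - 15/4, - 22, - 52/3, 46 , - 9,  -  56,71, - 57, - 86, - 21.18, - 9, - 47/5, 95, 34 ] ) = [ - 86, - 64.2, - 57, - 56, - 22,- 21.18 , - 52/3, - 47/5, -9, - 9, - 15/4, 34,46, 71, 95]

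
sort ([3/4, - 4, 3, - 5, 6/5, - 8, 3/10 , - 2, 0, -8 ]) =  [ - 8, - 8, - 5, - 4,-2, 0,3/10,  3/4,6/5 , 3] 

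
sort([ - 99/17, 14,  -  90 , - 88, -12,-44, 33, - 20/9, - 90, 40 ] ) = [ - 90, - 90, - 88, - 44 , - 12, - 99/17 ,-20/9,  14, 33, 40 ]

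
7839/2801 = 2 + 2237/2801   =  2.80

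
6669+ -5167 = 1502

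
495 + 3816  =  4311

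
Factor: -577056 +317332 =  - 259724  =  - 2^2*29^1 * 2239^1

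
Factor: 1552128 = 2^8*3^1*43^1*47^1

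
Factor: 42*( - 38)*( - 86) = 137256 = 2^3*3^1*7^1*19^1*43^1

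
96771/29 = 96771/29 = 3336.93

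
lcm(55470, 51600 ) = 2218800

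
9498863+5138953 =14637816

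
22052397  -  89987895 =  - 67935498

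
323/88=3 + 59/88 =3.67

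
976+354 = 1330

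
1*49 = 49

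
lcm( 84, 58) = 2436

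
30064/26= 1156+4/13 = 1156.31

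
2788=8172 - 5384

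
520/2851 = 520/2851 = 0.18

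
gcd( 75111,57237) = 3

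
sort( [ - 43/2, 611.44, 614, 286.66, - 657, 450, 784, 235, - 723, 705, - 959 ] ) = [ - 959, - 723, - 657, - 43/2, 235, 286.66,450,611.44  ,  614, 705, 784 ] 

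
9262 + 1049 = 10311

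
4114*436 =1793704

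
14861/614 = 14861/614 = 24.20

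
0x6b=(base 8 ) 153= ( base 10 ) 107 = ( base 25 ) 47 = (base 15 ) 72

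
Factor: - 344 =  - 2^3*43^1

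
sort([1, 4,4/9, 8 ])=[ 4/9, 1, 4, 8]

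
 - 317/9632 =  - 317/9632=- 0.03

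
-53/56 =-53/56 = -  0.95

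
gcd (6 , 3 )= 3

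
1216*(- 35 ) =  - 42560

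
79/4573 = 79/4573 = 0.02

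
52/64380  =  13/16095 = 0.00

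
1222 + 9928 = 11150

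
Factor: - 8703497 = -11^1*791227^1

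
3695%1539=617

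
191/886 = 191/886 = 0.22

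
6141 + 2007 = 8148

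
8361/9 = 929= 929.00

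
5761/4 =5761/4 = 1440.25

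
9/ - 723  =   -3/241=-0.01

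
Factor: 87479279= 8999^1*9721^1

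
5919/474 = 12 + 77/158  =  12.49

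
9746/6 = 4873/3= 1624.33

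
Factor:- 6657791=- 7^1  *  29^1*32797^1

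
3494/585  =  3494/585 =5.97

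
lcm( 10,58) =290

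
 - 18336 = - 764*24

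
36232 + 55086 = 91318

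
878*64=56192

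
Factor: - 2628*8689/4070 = - 2^1*3^2*5^ ( - 1)*11^( - 1 )*37^( - 1)*73^1*8689^1 = - 11417346/2035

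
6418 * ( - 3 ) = - 19254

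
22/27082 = 1/1231 = 0.00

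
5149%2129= 891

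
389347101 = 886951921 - 497604820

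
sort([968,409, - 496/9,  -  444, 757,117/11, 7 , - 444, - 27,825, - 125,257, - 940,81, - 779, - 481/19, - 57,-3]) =[ - 940, - 779 , - 444, - 444, -125, -57, - 496/9, - 27, - 481/19, - 3,7 , 117/11, 81,257,  409, 757, 825, 968 ] 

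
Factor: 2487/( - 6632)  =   - 2^( - 3) * 3^1  =  - 3/8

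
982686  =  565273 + 417413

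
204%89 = 26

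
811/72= 811/72=11.26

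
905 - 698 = 207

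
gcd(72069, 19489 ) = 1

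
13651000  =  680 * 20075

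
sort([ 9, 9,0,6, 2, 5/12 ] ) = [ 0, 5/12,2,6, 9,9 ] 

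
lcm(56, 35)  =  280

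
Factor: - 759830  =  -2^1 *5^1* 75983^1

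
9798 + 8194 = 17992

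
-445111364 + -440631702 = -885743066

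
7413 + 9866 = 17279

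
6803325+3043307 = 9846632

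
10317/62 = 10317/62 = 166.40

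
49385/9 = 49385/9 =5487.22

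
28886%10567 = 7752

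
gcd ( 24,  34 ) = 2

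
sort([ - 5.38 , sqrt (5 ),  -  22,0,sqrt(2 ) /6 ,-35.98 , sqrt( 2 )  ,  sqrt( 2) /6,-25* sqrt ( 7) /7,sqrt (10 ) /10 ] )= [-35.98, -22, - 25*sqrt(7)/7 , -5.38 , 0, sqrt(2) /6, sqrt(2)/6,sqrt ( 10) /10,sqrt( 2 ),sqrt( 5) ]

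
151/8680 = 151/8680 = 0.02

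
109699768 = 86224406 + 23475362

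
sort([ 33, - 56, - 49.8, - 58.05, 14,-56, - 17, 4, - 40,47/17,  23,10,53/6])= [ - 58.05,-56, - 56, - 49.8 , - 40,  -  17,  47/17,4,53/6, 10,14,23,33 ]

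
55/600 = 11/120= 0.09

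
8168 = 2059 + 6109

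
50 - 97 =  - 47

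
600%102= 90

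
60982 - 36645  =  24337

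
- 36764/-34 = 18382/17 = 1081.29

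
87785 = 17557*5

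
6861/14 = 490 + 1/14 = 490.07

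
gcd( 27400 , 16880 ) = 40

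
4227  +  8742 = 12969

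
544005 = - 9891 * (-55 ) 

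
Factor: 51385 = 5^1*43^1*239^1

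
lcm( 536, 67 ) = 536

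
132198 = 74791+57407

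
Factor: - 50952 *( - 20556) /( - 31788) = - 2^3*3^1*11^1*193^1*571^1 *883^( -1 ) =- 29093592/883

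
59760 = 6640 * 9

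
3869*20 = 77380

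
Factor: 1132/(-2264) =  - 1/2 = - 2^ (-1 )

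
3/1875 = 1/625 = 0.00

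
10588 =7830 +2758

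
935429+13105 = 948534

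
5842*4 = 23368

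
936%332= 272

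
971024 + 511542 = 1482566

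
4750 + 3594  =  8344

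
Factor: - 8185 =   -  5^1*1637^1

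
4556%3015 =1541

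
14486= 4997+9489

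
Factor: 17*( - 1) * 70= - 1190 = - 2^1 *5^1*7^1*17^1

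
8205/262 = 8205/262 = 31.32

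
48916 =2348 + 46568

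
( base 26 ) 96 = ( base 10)240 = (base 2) 11110000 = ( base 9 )286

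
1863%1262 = 601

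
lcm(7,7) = 7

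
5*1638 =8190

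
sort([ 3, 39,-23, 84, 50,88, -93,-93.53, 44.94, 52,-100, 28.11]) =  [ -100,-93.53, - 93 ,-23, 3, 28.11,39, 44.94, 50, 52, 84,88]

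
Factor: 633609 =3^3 * 31^1 *757^1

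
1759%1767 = 1759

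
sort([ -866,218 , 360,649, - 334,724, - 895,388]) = [ - 895, - 866, - 334, 218,360,388,  649,724] 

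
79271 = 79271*1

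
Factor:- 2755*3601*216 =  - 2142883080 = - 2^3*3^3*5^1*13^1*19^1 *29^1*277^1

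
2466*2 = 4932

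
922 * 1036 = 955192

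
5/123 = 5/123 = 0.04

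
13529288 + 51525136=65054424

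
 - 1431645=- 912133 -519512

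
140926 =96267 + 44659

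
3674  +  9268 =12942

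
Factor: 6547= 6547^1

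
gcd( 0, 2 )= 2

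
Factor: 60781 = 7^1*19^1* 457^1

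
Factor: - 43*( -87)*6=2^1*3^2*29^1*43^1 = 22446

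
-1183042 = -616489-566553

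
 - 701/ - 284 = 2 + 133/284  =  2.47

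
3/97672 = 3/97672 = 0.00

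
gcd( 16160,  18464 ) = 32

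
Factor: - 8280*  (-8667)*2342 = 168068383920  =  2^4*3^6*5^1 *23^1*107^1*1171^1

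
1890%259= 77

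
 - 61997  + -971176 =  - 1033173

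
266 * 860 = 228760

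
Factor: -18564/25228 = -39/53 = -3^1 * 13^1*53^(-1 )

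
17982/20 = 899+1/10 = 899.10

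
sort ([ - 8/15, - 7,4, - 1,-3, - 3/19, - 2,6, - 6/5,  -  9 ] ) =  [  -  9, - 7, - 3, - 2, - 6/5 , - 1, -8/15, - 3/19,4,6]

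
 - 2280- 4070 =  - 6350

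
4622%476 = 338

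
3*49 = 147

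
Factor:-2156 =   -  2^2*7^2*11^1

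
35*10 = 350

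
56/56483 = 8/8069 = 0.00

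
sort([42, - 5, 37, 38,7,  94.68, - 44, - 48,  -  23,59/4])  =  [ -48,- 44, - 23, - 5,7,59/4,37,38,42,  94.68] 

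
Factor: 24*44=1056=2^5*3^1 * 11^1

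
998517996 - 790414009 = 208103987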